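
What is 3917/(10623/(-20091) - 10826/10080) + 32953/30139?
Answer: -3982895448152987/1630444582639 ≈ -2442.8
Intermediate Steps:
3917/(10623/(-20091) - 10826/10080) + 32953/30139 = 3917/(10623*(-1/20091) - 10826*1/10080) + 32953*(1/30139) = 3917/(-3541/6697 - 5413/5040) + 32953/30139 = 3917/(-54097501/33752880) + 32953/30139 = 3917*(-33752880/54097501) + 32953/30139 = -132210030960/54097501 + 32953/30139 = -3982895448152987/1630444582639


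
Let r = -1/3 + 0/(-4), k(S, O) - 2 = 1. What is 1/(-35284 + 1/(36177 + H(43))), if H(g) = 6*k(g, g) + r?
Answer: -108584/3831277853 ≈ -2.8341e-5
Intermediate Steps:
k(S, O) = 3 (k(S, O) = 2 + 1 = 3)
r = -⅓ (r = -1*⅓ + 0*(-¼) = -⅓ + 0 = -⅓ ≈ -0.33333)
H(g) = 53/3 (H(g) = 6*3 - ⅓ = 18 - ⅓ = 53/3)
1/(-35284 + 1/(36177 + H(43))) = 1/(-35284 + 1/(36177 + 53/3)) = 1/(-35284 + 1/(108584/3)) = 1/(-35284 + 3/108584) = 1/(-3831277853/108584) = -108584/3831277853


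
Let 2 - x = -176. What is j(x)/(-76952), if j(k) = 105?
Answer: -105/76952 ≈ -0.0013645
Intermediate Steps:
x = 178 (x = 2 - 1*(-176) = 2 + 176 = 178)
j(x)/(-76952) = 105/(-76952) = 105*(-1/76952) = -105/76952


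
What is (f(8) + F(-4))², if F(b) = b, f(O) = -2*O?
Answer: 400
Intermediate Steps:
(f(8) + F(-4))² = (-2*8 - 4)² = (-16 - 4)² = (-20)² = 400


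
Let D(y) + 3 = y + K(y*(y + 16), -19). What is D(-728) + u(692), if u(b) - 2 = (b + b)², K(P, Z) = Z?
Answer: 1914708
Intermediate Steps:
D(y) = -22 + y (D(y) = -3 + (y - 19) = -3 + (-19 + y) = -22 + y)
u(b) = 2 + 4*b² (u(b) = 2 + (b + b)² = 2 + (2*b)² = 2 + 4*b²)
D(-728) + u(692) = (-22 - 728) + (2 + 4*692²) = -750 + (2 + 4*478864) = -750 + (2 + 1915456) = -750 + 1915458 = 1914708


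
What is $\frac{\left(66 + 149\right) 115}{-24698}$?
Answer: $- \frac{24725}{24698} \approx -1.0011$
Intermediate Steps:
$\frac{\left(66 + 149\right) 115}{-24698} = 215 \cdot 115 \left(- \frac{1}{24698}\right) = 24725 \left(- \frac{1}{24698}\right) = - \frac{24725}{24698}$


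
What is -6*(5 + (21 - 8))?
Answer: -108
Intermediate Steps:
-6*(5 + (21 - 8)) = -6*(5 + 13) = -6*18 = -108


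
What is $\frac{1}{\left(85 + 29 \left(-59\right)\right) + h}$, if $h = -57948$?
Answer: $- \frac{1}{59574} \approx -1.6786 \cdot 10^{-5}$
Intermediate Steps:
$\frac{1}{\left(85 + 29 \left(-59\right)\right) + h} = \frac{1}{\left(85 + 29 \left(-59\right)\right) - 57948} = \frac{1}{\left(85 - 1711\right) - 57948} = \frac{1}{-1626 - 57948} = \frac{1}{-59574} = - \frac{1}{59574}$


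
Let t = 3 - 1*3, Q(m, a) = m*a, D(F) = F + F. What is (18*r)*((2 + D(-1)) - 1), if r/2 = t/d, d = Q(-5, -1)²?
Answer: 0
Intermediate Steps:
D(F) = 2*F
Q(m, a) = a*m
d = 25 (d = (-1*(-5))² = 5² = 25)
t = 0 (t = 3 - 3 = 0)
r = 0 (r = 2*(0/25) = 2*(0*(1/25)) = 2*0 = 0)
(18*r)*((2 + D(-1)) - 1) = (18*0)*((2 + 2*(-1)) - 1) = 0*((2 - 2) - 1) = 0*(0 - 1) = 0*(-1) = 0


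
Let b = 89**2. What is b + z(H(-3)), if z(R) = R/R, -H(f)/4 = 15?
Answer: 7922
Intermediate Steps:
H(f) = -60 (H(f) = -4*15 = -60)
z(R) = 1
b = 7921
b + z(H(-3)) = 7921 + 1 = 7922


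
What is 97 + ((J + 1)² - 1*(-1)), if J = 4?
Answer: 123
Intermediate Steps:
97 + ((J + 1)² - 1*(-1)) = 97 + ((4 + 1)² - 1*(-1)) = 97 + (5² + 1) = 97 + (25 + 1) = 97 + 26 = 123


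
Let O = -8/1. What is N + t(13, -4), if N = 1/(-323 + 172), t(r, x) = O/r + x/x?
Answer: 742/1963 ≈ 0.37799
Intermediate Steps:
O = -8 (O = -8*1 = -8)
t(r, x) = 1 - 8/r (t(r, x) = -8/r + x/x = -8/r + 1 = 1 - 8/r)
N = -1/151 (N = 1/(-151) = -1/151 ≈ -0.0066225)
N + t(13, -4) = -1/151 + (-8 + 13)/13 = -1/151 + (1/13)*5 = -1/151 + 5/13 = 742/1963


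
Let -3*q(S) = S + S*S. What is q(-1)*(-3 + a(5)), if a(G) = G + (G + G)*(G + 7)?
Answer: 0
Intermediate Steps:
q(S) = -S/3 - S²/3 (q(S) = -(S + S*S)/3 = -(S + S²)/3 = -S/3 - S²/3)
a(G) = G + 2*G*(7 + G) (a(G) = G + (2*G)*(7 + G) = G + 2*G*(7 + G))
q(-1)*(-3 + a(5)) = (-⅓*(-1)*(1 - 1))*(-3 + 5*(15 + 2*5)) = (-⅓*(-1)*0)*(-3 + 5*(15 + 10)) = 0*(-3 + 5*25) = 0*(-3 + 125) = 0*122 = 0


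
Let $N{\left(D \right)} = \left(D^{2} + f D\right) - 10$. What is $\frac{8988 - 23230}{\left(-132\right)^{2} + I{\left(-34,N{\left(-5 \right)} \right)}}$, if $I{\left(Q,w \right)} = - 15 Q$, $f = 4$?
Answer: $- \frac{7121}{8967} \approx -0.79413$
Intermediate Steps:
$N{\left(D \right)} = -10 + D^{2} + 4 D$ ($N{\left(D \right)} = \left(D^{2} + 4 D\right) - 10 = -10 + D^{2} + 4 D$)
$\frac{8988 - 23230}{\left(-132\right)^{2} + I{\left(-34,N{\left(-5 \right)} \right)}} = \frac{8988 - 23230}{\left(-132\right)^{2} - -510} = - \frac{14242}{17424 + 510} = - \frac{14242}{17934} = \left(-14242\right) \frac{1}{17934} = - \frac{7121}{8967}$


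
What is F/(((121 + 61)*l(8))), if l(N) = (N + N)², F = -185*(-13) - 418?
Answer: 1987/46592 ≈ 0.042647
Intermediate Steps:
F = 1987 (F = 2405 - 418 = 1987)
l(N) = 4*N² (l(N) = (2*N)² = 4*N²)
F/(((121 + 61)*l(8))) = 1987/(((121 + 61)*(4*8²))) = 1987/((182*(4*64))) = 1987/((182*256)) = 1987/46592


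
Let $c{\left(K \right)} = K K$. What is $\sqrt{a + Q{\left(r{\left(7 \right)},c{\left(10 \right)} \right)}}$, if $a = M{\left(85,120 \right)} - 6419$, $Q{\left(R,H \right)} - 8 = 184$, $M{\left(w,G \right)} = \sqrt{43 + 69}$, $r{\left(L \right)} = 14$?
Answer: $\sqrt{-6227 + 4 \sqrt{7}} \approx 78.844 i$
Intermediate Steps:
$c{\left(K \right)} = K^{2}$
$M{\left(w,G \right)} = 4 \sqrt{7}$ ($M{\left(w,G \right)} = \sqrt{112} = 4 \sqrt{7}$)
$Q{\left(R,H \right)} = 192$ ($Q{\left(R,H \right)} = 8 + 184 = 192$)
$a = -6419 + 4 \sqrt{7}$ ($a = 4 \sqrt{7} - 6419 = -6419 + 4 \sqrt{7} \approx -6408.4$)
$\sqrt{a + Q{\left(r{\left(7 \right)},c{\left(10 \right)} \right)}} = \sqrt{\left(-6419 + 4 \sqrt{7}\right) + 192} = \sqrt{-6227 + 4 \sqrt{7}}$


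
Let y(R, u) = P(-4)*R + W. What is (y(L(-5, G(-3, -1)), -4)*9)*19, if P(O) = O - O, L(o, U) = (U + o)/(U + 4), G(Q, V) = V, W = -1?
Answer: -171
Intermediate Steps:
L(o, U) = (U + o)/(4 + U)
P(O) = 0
y(R, u) = -1 (y(R, u) = 0*R - 1 = 0 - 1 = -1)
(y(L(-5, G(-3, -1)), -4)*9)*19 = -1*9*19 = -9*19 = -171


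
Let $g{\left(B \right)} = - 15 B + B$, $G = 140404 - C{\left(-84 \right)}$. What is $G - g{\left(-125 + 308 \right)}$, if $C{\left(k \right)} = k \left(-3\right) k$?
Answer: $164134$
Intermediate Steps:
$C{\left(k \right)} = - 3 k^{2}$ ($C{\left(k \right)} = - 3 k k = - 3 k^{2}$)
$G = 161572$ ($G = 140404 - - 3 \left(-84\right)^{2} = 140404 - \left(-3\right) 7056 = 140404 - -21168 = 140404 + 21168 = 161572$)
$g{\left(B \right)} = - 14 B$
$G - g{\left(-125 + 308 \right)} = 161572 - - 14 \left(-125 + 308\right) = 161572 - \left(-14\right) 183 = 161572 - -2562 = 161572 + 2562 = 164134$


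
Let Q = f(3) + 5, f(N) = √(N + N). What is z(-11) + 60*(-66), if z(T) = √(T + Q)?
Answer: -3960 + I*√(6 - √6) ≈ -3960.0 + 1.8843*I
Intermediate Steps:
f(N) = √2*√N (f(N) = √(2*N) = √2*√N)
Q = 5 + √6 (Q = √2*√3 + 5 = √6 + 5 = 5 + √6 ≈ 7.4495)
z(T) = √(5 + T + √6) (z(T) = √(T + (5 + √6)) = √(5 + T + √6))
z(-11) + 60*(-66) = √(5 - 11 + √6) + 60*(-66) = √(-6 + √6) - 3960 = -3960 + √(-6 + √6)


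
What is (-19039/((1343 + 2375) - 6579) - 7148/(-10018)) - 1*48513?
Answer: -695122034672/14330749 ≈ -48506.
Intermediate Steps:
(-19039/((1343 + 2375) - 6579) - 7148/(-10018)) - 1*48513 = (-19039/(3718 - 6579) - 7148*(-1/10018)) - 48513 = (-19039/(-2861) + 3574/5009) - 48513 = (-19039*(-1/2861) + 3574/5009) - 48513 = (19039/2861 + 3574/5009) - 48513 = 105591565/14330749 - 48513 = -695122034672/14330749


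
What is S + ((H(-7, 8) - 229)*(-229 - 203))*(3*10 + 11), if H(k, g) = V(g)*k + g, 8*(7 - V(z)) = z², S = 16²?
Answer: 3790624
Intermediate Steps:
S = 256
V(z) = 7 - z²/8
H(k, g) = g + k*(7 - g²/8) (H(k, g) = (7 - g²/8)*k + g = k*(7 - g²/8) + g = g + k*(7 - g²/8))
S + ((H(-7, 8) - 229)*(-229 - 203))*(3*10 + 11) = 256 + (((8 - ⅛*(-7)*(-56 + 8²)) - 229)*(-229 - 203))*(3*10 + 11) = 256 + (((8 - ⅛*(-7)*(-56 + 64)) - 229)*(-432))*(30 + 11) = 256 + (((8 - ⅛*(-7)*8) - 229)*(-432))*41 = 256 + (((8 + 7) - 229)*(-432))*41 = 256 + ((15 - 229)*(-432))*41 = 256 - 214*(-432)*41 = 256 + 92448*41 = 256 + 3790368 = 3790624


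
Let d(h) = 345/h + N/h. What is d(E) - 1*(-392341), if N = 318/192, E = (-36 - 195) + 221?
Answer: 125538027/320 ≈ 3.9231e+5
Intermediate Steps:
E = -10 (E = -231 + 221 = -10)
N = 53/32 (N = 318*(1/192) = 53/32 ≈ 1.6563)
d(h) = 11093/(32*h) (d(h) = 345/h + 53/(32*h) = 11093/(32*h))
d(E) - 1*(-392341) = (11093/32)/(-10) - 1*(-392341) = (11093/32)*(-1/10) + 392341 = -11093/320 + 392341 = 125538027/320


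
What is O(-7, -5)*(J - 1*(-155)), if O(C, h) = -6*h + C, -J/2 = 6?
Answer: 3289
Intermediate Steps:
J = -12 (J = -2*6 = -12)
O(C, h) = C - 6*h
O(-7, -5)*(J - 1*(-155)) = (-7 - 6*(-5))*(-12 - 1*(-155)) = (-7 + 30)*(-12 + 155) = 23*143 = 3289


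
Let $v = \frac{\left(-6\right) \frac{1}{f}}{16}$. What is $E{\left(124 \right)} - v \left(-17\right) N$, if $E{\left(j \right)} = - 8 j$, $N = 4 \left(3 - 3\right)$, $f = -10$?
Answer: $-992$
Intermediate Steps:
$N = 0$ ($N = 4 \left(3 - 3\right) = 4 \cdot 0 = 0$)
$v = \frac{3}{80}$ ($v = \frac{\left(-6\right) \frac{1}{-10}}{16} = \left(-6\right) \left(- \frac{1}{10}\right) \frac{1}{16} = \frac{3}{5} \cdot \frac{1}{16} = \frac{3}{80} \approx 0.0375$)
$E{\left(124 \right)} - v \left(-17\right) N = \left(-8\right) 124 - \frac{3}{80} \left(-17\right) 0 = -992 - \left(- \frac{51}{80}\right) 0 = -992 - 0 = -992 + 0 = -992$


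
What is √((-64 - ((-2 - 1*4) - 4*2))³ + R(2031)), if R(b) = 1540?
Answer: 2*I*√30865 ≈ 351.37*I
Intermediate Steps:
√((-64 - ((-2 - 1*4) - 4*2))³ + R(2031)) = √((-64 - ((-2 - 1*4) - 4*2))³ + 1540) = √((-64 - ((-2 - 4) - 8))³ + 1540) = √((-64 - (-6 - 8))³ + 1540) = √((-64 - 1*(-14))³ + 1540) = √((-64 + 14)³ + 1540) = √((-50)³ + 1540) = √(-125000 + 1540) = √(-123460) = 2*I*√30865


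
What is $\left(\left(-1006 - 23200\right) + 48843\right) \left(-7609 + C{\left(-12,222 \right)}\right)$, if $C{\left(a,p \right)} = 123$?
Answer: $-184432582$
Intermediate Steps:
$\left(\left(-1006 - 23200\right) + 48843\right) \left(-7609 + C{\left(-12,222 \right)}\right) = \left(\left(-1006 - 23200\right) + 48843\right) \left(-7609 + 123\right) = \left(\left(-1006 - 23200\right) + 48843\right) \left(-7486\right) = \left(-24206 + 48843\right) \left(-7486\right) = 24637 \left(-7486\right) = -184432582$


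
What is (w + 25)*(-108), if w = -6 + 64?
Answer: -8964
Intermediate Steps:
w = 58
(w + 25)*(-108) = (58 + 25)*(-108) = 83*(-108) = -8964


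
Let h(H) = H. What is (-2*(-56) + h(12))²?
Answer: 15376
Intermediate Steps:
(-2*(-56) + h(12))² = (-2*(-56) + 12)² = (112 + 12)² = 124² = 15376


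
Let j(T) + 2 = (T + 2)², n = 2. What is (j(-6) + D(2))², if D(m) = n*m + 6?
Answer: 576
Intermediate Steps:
j(T) = -2 + (2 + T)² (j(T) = -2 + (T + 2)² = -2 + (2 + T)²)
D(m) = 6 + 2*m (D(m) = 2*m + 6 = 6 + 2*m)
(j(-6) + D(2))² = ((-2 + (2 - 6)²) + (6 + 2*2))² = ((-2 + (-4)²) + (6 + 4))² = ((-2 + 16) + 10)² = (14 + 10)² = 24² = 576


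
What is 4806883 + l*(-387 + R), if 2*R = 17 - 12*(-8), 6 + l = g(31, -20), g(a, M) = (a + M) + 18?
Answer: 9598563/2 ≈ 4.7993e+6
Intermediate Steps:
g(a, M) = 18 + M + a (g(a, M) = (M + a) + 18 = 18 + M + a)
l = 23 (l = -6 + (18 - 20 + 31) = -6 + 29 = 23)
R = 113/2 (R = (17 - 12*(-8))/2 = (17 + 96)/2 = (½)*113 = 113/2 ≈ 56.500)
4806883 + l*(-387 + R) = 4806883 + 23*(-387 + 113/2) = 4806883 + 23*(-661/2) = 4806883 - 15203/2 = 9598563/2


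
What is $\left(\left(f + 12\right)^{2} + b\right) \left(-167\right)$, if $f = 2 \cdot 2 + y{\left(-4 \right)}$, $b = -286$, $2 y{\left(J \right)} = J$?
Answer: $15030$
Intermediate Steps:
$y{\left(J \right)} = \frac{J}{2}$
$f = 2$ ($f = 2 \cdot 2 + \frac{1}{2} \left(-4\right) = 4 - 2 = 2$)
$\left(\left(f + 12\right)^{2} + b\right) \left(-167\right) = \left(\left(2 + 12\right)^{2} - 286\right) \left(-167\right) = \left(14^{2} - 286\right) \left(-167\right) = \left(196 - 286\right) \left(-167\right) = \left(-90\right) \left(-167\right) = 15030$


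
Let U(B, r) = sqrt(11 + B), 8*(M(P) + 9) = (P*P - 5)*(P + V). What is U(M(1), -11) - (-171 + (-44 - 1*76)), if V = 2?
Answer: 291 + sqrt(2)/2 ≈ 291.71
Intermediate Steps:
M(P) = -9 + (-5 + P**2)*(2 + P)/8 (M(P) = -9 + ((P*P - 5)*(P + 2))/8 = -9 + ((P**2 - 5)*(2 + P))/8 = -9 + ((-5 + P**2)*(2 + P))/8 = -9 + (-5 + P**2)*(2 + P)/8)
U(M(1), -11) - (-171 + (-44 - 1*76)) = sqrt(11 + (-41/4 - 5/8*1 + (1/4)*1**2 + (1/8)*1**3)) - (-171 + (-44 - 1*76)) = sqrt(11 + (-41/4 - 5/8 + (1/4)*1 + (1/8)*1)) - (-171 + (-44 - 76)) = sqrt(11 + (-41/4 - 5/8 + 1/4 + 1/8)) - (-171 - 120) = sqrt(11 - 21/2) - 1*(-291) = sqrt(1/2) + 291 = sqrt(2)/2 + 291 = 291 + sqrt(2)/2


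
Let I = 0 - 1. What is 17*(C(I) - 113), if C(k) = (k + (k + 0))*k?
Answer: -1887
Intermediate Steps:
I = -1
C(k) = 2*k² (C(k) = (k + k)*k = (2*k)*k = 2*k²)
17*(C(I) - 113) = 17*(2*(-1)² - 113) = 17*(2*1 - 113) = 17*(2 - 113) = 17*(-111) = -1887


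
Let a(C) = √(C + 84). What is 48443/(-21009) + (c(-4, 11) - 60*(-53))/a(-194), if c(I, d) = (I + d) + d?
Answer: -48443/21009 - 1599*I*√110/55 ≈ -2.3058 - 304.92*I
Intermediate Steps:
c(I, d) = I + 2*d
a(C) = √(84 + C)
48443/(-21009) + (c(-4, 11) - 60*(-53))/a(-194) = 48443/(-21009) + ((-4 + 2*11) - 60*(-53))/(√(84 - 194)) = 48443*(-1/21009) + ((-4 + 22) + 3180)/(√(-110)) = -48443/21009 + (18 + 3180)/((I*√110)) = -48443/21009 + 3198*(-I*√110/110) = -48443/21009 - 1599*I*√110/55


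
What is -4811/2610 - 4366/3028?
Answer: -3245371/987885 ≈ -3.2852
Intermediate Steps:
-4811/2610 - 4366/3028 = -4811*1/2610 - 4366*1/3028 = -4811/2610 - 2183/1514 = -3245371/987885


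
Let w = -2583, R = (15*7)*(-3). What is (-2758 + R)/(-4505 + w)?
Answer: 3073/7088 ≈ 0.43355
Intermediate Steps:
R = -315 (R = 105*(-3) = -315)
(-2758 + R)/(-4505 + w) = (-2758 - 315)/(-4505 - 2583) = -3073/(-7088) = -3073*(-1/7088) = 3073/7088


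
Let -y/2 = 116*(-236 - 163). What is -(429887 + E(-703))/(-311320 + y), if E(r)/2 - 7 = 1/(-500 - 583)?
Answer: 465582781/236908416 ≈ 1.9652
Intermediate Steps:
E(r) = 15160/1083 (E(r) = 14 + 2/(-500 - 583) = 14 + 2/(-1083) = 14 + 2*(-1/1083) = 14 - 2/1083 = 15160/1083)
y = 92568 (y = -232*(-236 - 163) = -232*(-399) = -2*(-46284) = 92568)
-(429887 + E(-703))/(-311320 + y) = -(429887 + 15160/1083)/(-311320 + 92568) = -465582781/(1083*(-218752)) = -465582781*(-1)/(1083*218752) = -1*(-465582781/236908416) = 465582781/236908416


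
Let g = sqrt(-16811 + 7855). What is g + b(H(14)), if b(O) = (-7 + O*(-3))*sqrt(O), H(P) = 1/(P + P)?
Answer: -199*sqrt(7)/392 + 2*I*sqrt(2239) ≈ -1.3431 + 94.636*I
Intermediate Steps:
H(P) = 1/(2*P)
b(O) = sqrt(O)*(-7 - 3*O) (b(O) = (-7 - 3*O)*sqrt(O) = sqrt(O)*(-7 - 3*O))
g = 2*I*sqrt(2239) (g = sqrt(-8956) = 2*I*sqrt(2239) ≈ 94.636*I)
g + b(H(14)) = 2*I*sqrt(2239) + sqrt((1/2)/14)*(-7 - 3/(2*14)) = 2*I*sqrt(2239) + sqrt((1/2)*(1/14))*(-7 - 3/(2*14)) = 2*I*sqrt(2239) + sqrt(1/28)*(-7 - 3*1/28) = 2*I*sqrt(2239) + (sqrt(7)/14)*(-7 - 3/28) = 2*I*sqrt(2239) + (sqrt(7)/14)*(-199/28) = 2*I*sqrt(2239) - 199*sqrt(7)/392 = -199*sqrt(7)/392 + 2*I*sqrt(2239)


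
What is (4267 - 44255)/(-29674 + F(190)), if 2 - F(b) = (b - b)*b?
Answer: 9997/7418 ≈ 1.3477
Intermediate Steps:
F(b) = 2 (F(b) = 2 - (b - b)*b = 2 - 0*b = 2 - 1*0 = 2 + 0 = 2)
(4267 - 44255)/(-29674 + F(190)) = (4267 - 44255)/(-29674 + 2) = -39988/(-29672) = -39988*(-1/29672) = 9997/7418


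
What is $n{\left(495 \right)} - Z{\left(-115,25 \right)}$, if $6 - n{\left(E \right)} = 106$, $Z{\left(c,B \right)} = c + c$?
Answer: $130$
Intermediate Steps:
$Z{\left(c,B \right)} = 2 c$
$n{\left(E \right)} = -100$ ($n{\left(E \right)} = 6 - 106 = -100$)
$n{\left(495 \right)} - Z{\left(-115,25 \right)} = -100 - 2 \left(-115\right) = -100 - -230 = -100 + 230 = 130$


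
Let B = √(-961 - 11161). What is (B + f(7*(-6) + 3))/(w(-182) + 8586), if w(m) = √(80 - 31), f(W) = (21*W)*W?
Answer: 2457/661 + I*√12122/8593 ≈ 3.7171 + 0.012813*I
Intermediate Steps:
B = I*√12122 (B = √(-12122) = I*√12122 ≈ 110.1*I)
f(W) = 21*W²
w(m) = 7 (w(m) = √49 = 7)
(B + f(7*(-6) + 3))/(w(-182) + 8586) = (I*√12122 + 21*(7*(-6) + 3)²)/(7 + 8586) = (I*√12122 + 21*(-42 + 3)²)/8593 = (I*√12122 + 21*(-39)²)*(1/8593) = (I*√12122 + 21*1521)*(1/8593) = (I*√12122 + 31941)*(1/8593) = (31941 + I*√12122)*(1/8593) = 2457/661 + I*√12122/8593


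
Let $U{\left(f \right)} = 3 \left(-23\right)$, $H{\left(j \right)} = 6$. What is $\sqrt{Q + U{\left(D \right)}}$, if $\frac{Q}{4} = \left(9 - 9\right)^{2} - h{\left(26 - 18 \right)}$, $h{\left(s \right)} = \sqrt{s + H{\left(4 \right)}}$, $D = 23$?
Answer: $\sqrt{-69 - 4 \sqrt{14}} \approx 9.1633 i$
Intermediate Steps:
$h{\left(s \right)} = \sqrt{6 + s}$ ($h{\left(s \right)} = \sqrt{s + 6} = \sqrt{6 + s}$)
$U{\left(f \right)} = -69$
$Q = - 4 \sqrt{14}$ ($Q = 4 \left(\left(9 - 9\right)^{2} - \sqrt{6 + \left(26 - 18\right)}\right) = 4 \left(0^{2} - \sqrt{6 + 8}\right) = 4 \left(0 - \sqrt{14}\right) = 4 \left(- \sqrt{14}\right) = - 4 \sqrt{14} \approx -14.967$)
$\sqrt{Q + U{\left(D \right)}} = \sqrt{- 4 \sqrt{14} - 69} = \sqrt{-69 - 4 \sqrt{14}}$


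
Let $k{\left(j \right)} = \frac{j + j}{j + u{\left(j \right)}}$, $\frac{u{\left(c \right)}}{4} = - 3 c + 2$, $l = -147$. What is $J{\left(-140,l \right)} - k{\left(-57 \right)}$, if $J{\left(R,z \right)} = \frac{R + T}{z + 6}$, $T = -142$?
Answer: $\frac{1384}{635} \approx 2.1795$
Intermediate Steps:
$J{\left(R,z \right)} = \frac{-142 + R}{6 + z}$ ($J{\left(R,z \right)} = \frac{R - 142}{z + 6} = \frac{-142 + R}{6 + z}$)
$u{\left(c \right)} = 8 - 12 c$ ($u{\left(c \right)} = 4 \left(- 3 c + 2\right) = 4 \left(2 - 3 c\right) = 8 - 12 c$)
$k{\left(j \right)} = \frac{2 j}{8 - 11 j}$ ($k{\left(j \right)} = \frac{j + j}{j - \left(-8 + 12 j\right)} = \frac{2 j}{8 - 11 j}$)
$J{\left(-140,l \right)} - k{\left(-57 \right)} = \frac{-142 - 140}{6 - 147} - \left(-2\right) \left(-57\right) \frac{1}{-8 + 11 \left(-57\right)} = \frac{1}{-141} \left(-282\right) - \left(-2\right) \left(-57\right) \frac{1}{-8 - 627} = \left(- \frac{1}{141}\right) \left(-282\right) - \left(-2\right) \left(-57\right) \frac{1}{-635} = 2 - \left(-2\right) \left(-57\right) \left(- \frac{1}{635}\right) = 2 - - \frac{114}{635} = 2 + \frac{114}{635} = \frac{1384}{635}$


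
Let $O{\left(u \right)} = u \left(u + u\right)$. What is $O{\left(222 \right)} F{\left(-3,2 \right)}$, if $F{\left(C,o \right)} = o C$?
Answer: $-591408$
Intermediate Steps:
$O{\left(u \right)} = 2 u^{2}$ ($O{\left(u \right)} = u 2 u = 2 u^{2}$)
$F{\left(C,o \right)} = C o$
$O{\left(222 \right)} F{\left(-3,2 \right)} = 2 \cdot 222^{2} \left(\left(-3\right) 2\right) = 2 \cdot 49284 \left(-6\right) = 98568 \left(-6\right) = -591408$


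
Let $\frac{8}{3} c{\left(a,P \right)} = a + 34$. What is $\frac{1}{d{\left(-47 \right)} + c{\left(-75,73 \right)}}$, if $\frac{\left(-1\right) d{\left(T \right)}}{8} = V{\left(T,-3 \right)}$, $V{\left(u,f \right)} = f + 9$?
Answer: $- \frac{8}{507} \approx -0.015779$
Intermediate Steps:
$V{\left(u,f \right)} = 9 + f$
$c{\left(a,P \right)} = \frac{51}{4} + \frac{3 a}{8}$ ($c{\left(a,P \right)} = \frac{3 \left(a + 34\right)}{8} = \frac{3 \left(34 + a\right)}{8} = \frac{51}{4} + \frac{3 a}{8}$)
$d{\left(T \right)} = -48$ ($d{\left(T \right)} = - 8 \left(9 - 3\right) = \left(-8\right) 6 = -48$)
$\frac{1}{d{\left(-47 \right)} + c{\left(-75,73 \right)}} = \frac{1}{-48 + \left(\frac{51}{4} + \frac{3}{8} \left(-75\right)\right)} = \frac{1}{-48 + \left(\frac{51}{4} - \frac{225}{8}\right)} = \frac{1}{-48 - \frac{123}{8}} = \frac{1}{- \frac{507}{8}} = - \frac{8}{507}$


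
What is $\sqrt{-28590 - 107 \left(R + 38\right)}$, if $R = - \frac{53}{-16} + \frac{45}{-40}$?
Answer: $\frac{i \sqrt{526241}}{4} \approx 181.36 i$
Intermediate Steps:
$R = \frac{35}{16}$ ($R = \left(-53\right) \left(- \frac{1}{16}\right) + 45 \left(- \frac{1}{40}\right) = \frac{53}{16} - \frac{9}{8} = \frac{35}{16} \approx 2.1875$)
$\sqrt{-28590 - 107 \left(R + 38\right)} = \sqrt{-28590 - 107 \left(\frac{35}{16} + 38\right)} = \sqrt{-28590 - \frac{68801}{16}} = \sqrt{- \frac{526241}{16}} = \frac{i \sqrt{526241}}{4}$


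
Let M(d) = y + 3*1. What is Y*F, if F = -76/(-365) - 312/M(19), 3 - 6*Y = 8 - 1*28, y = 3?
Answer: -217396/1095 ≈ -198.54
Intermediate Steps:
M(d) = 6 (M(d) = 3 + 3*1 = 3 + 3 = 6)
Y = 23/6 (Y = ½ - (8 - 1*28)/6 = ½ - (8 - 28)/6 = ½ - ⅙*(-20) = ½ + 10/3 = 23/6 ≈ 3.8333)
F = -18904/365 (F = -76/(-365) - 312/6 = -76*(-1/365) - 312*⅙ = 76/365 - 52 = -18904/365 ≈ -51.792)
Y*F = (23/6)*(-18904/365) = -217396/1095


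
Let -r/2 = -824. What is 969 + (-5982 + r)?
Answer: -3365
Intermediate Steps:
r = 1648 (r = -2*(-824) = 1648)
969 + (-5982 + r) = 969 + (-5982 + 1648) = 969 - 4334 = -3365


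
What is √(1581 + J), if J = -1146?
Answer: √435 ≈ 20.857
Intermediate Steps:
√(1581 + J) = √(1581 - 1146) = √435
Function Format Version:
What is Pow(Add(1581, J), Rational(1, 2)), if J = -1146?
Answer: Pow(435, Rational(1, 2)) ≈ 20.857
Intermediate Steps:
Pow(Add(1581, J), Rational(1, 2)) = Pow(Add(1581, -1146), Rational(1, 2)) = Pow(435, Rational(1, 2))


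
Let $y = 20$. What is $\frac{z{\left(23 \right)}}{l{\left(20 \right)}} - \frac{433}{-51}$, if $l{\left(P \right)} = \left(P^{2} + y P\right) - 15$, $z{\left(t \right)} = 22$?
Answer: $\frac{341027}{40035} \approx 8.5182$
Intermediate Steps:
$l{\left(P \right)} = -15 + P^{2} + 20 P$ ($l{\left(P \right)} = \left(P^{2} + 20 P\right) - 15 = -15 + P^{2} + 20 P$)
$\frac{z{\left(23 \right)}}{l{\left(20 \right)}} - \frac{433}{-51} = \frac{22}{-15 + 20^{2} + 20 \cdot 20} - \frac{433}{-51} = \frac{22}{-15 + 400 + 400} - - \frac{433}{51} = \frac{22}{785} + \frac{433}{51} = \frac{341027}{40035}$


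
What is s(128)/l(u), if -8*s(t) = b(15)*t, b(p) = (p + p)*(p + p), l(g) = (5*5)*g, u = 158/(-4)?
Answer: 1152/79 ≈ 14.582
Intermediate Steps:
u = -79/2 (u = 158*(-1/4) = -79/2 ≈ -39.500)
l(g) = 25*g
b(p) = 4*p**2 (b(p) = (2*p)*(2*p) = 4*p**2)
s(t) = -225*t/2 (s(t) = -4*15**2*t/8 = -4*225*t/8 = -225*t/2)
s(128)/l(u) = (-225/2*128)/((25*(-79/2))) = -14400/(-1975/2) = -14400*(-2/1975) = 1152/79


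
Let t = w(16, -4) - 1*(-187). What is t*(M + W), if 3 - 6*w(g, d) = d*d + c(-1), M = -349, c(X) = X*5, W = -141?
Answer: -272930/3 ≈ -90977.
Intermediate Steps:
c(X) = 5*X
w(g, d) = 4/3 - d²/6 (w(g, d) = ½ - (d*d + 5*(-1))/6 = ½ - (d² - 5)/6 = ½ - (-5 + d²)/6 = ½ + (⅚ - d²/6) = 4/3 - d²/6)
t = 557/3 (t = (4/3 - ⅙*(-4)²) - 1*(-187) = (4/3 - ⅙*16) + 187 = (4/3 - 8/3) + 187 = -4/3 + 187 = 557/3 ≈ 185.67)
t*(M + W) = 557*(-349 - 141)/3 = (557/3)*(-490) = -272930/3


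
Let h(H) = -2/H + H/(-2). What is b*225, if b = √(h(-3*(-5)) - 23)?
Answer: 15*I*√27570/2 ≈ 1245.3*I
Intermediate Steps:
h(H) = -2/H - H/2 (h(H) = -2/H + H*(-½) = -2/H - H/2)
b = I*√27570/30 (b = √((-2/((-3*(-5))) - (-3)*(-5)/2) - 23) = √((-2/15 - ½*15) - 23) = √((-2*1/15 - 15/2) - 23) = √((-2/15 - 15/2) - 23) = √(-229/30 - 23) = √(-919/30) = I*√27570/30 ≈ 5.5347*I)
b*225 = (I*√27570/30)*225 = 15*I*√27570/2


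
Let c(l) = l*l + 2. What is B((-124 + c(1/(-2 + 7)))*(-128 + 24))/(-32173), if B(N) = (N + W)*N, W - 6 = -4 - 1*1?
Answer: -100557800616/20108125 ≈ -5000.9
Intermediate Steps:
c(l) = 2 + l² (c(l) = l² + 2 = 2 + l²)
W = 1 (W = 6 + (-4 - 1*1) = 6 + (-4 - 1) = 6 - 5 = 1)
B(N) = N*(1 + N) (B(N) = (N + 1)*N = (1 + N)*N = N*(1 + N))
B((-124 + c(1/(-2 + 7)))*(-128 + 24))/(-32173) = (((-124 + (2 + (1/(-2 + 7))²))*(-128 + 24))*(1 + (-124 + (2 + (1/(-2 + 7))²))*(-128 + 24)))/(-32173) = (((-124 + (2 + (1/5)²))*(-104))*(1 + (-124 + (2 + (1/5)²))*(-104)))*(-1/32173) = (((-124 + (2 + (⅕)²))*(-104))*(1 + (-124 + (2 + (⅕)²))*(-104)))*(-1/32173) = (((-124 + (2 + 1/25))*(-104))*(1 + (-124 + (2 + 1/25))*(-104)))*(-1/32173) = (((-124 + 51/25)*(-104))*(1 + (-124 + 51/25)*(-104)))*(-1/32173) = ((-3049/25*(-104))*(1 - 3049/25*(-104)))*(-1/32173) = (317096*(1 + 317096/25)/25)*(-1/32173) = ((317096/25)*(317121/25))*(-1/32173) = (100557800616/625)*(-1/32173) = -100557800616/20108125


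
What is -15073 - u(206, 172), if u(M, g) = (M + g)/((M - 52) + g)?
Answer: -2457088/163 ≈ -15074.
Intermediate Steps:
u(M, g) = (M + g)/(-52 + M + g) (u(M, g) = (M + g)/((-52 + M) + g) = (M + g)/(-52 + M + g))
-15073 - u(206, 172) = -15073 - (206 + 172)/(-52 + 206 + 172) = -15073 - 378/326 = -15073 - 1*189/163 = -15073 - 189/163 = -2457088/163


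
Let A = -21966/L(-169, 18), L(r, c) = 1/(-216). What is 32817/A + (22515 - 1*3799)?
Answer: 29600338171/1581552 ≈ 18716.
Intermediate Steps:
L(r, c) = -1/216
A = 4744656 (A = -21966/(-1/216) = -21966*(-216) = 4744656)
32817/A + (22515 - 1*3799) = 32817/4744656 + (22515 - 1*3799) = 32817*(1/4744656) + (22515 - 3799) = 10939/1581552 + 18716 = 29600338171/1581552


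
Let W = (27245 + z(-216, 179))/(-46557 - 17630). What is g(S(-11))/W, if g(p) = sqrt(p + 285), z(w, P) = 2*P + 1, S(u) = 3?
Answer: -192561*sqrt(2)/6901 ≈ -39.461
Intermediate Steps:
z(w, P) = 1 + 2*P
g(p) = sqrt(285 + p)
W = -27604/64187 (W = (27245 + (1 + 2*179))/(-46557 - 17630) = (27245 + (1 + 358))/(-64187) = (27245 + 359)*(-1/64187) = 27604*(-1/64187) = -27604/64187 ≈ -0.43006)
g(S(-11))/W = sqrt(285 + 3)/(-27604/64187) = sqrt(288)*(-64187/27604) = (12*sqrt(2))*(-64187/27604) = -192561*sqrt(2)/6901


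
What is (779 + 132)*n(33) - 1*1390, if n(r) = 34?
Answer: 29584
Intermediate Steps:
(779 + 132)*n(33) - 1*1390 = (779 + 132)*34 - 1*1390 = 911*34 - 1390 = 30974 - 1390 = 29584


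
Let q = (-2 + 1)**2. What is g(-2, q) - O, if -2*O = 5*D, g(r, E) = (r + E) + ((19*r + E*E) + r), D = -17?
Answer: -165/2 ≈ -82.500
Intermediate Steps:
q = 1 (q = (-1)**2 = 1)
g(r, E) = E + E**2 + 21*r (g(r, E) = (E + r) + ((19*r + E**2) + r) = (E + r) + ((E**2 + 19*r) + r) = (E + r) + (E**2 + 20*r) = E + E**2 + 21*r)
O = 85/2 (O = -5*(-17)/2 = -1/2*(-85) = 85/2 ≈ 42.500)
g(-2, q) - O = (1 + 1**2 + 21*(-2)) - 1*85/2 = (1 + 1 - 42) - 85/2 = -40 - 85/2 = -165/2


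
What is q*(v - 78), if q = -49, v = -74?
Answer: 7448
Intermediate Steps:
q*(v - 78) = -49*(-74 - 78) = -49*(-152) = 7448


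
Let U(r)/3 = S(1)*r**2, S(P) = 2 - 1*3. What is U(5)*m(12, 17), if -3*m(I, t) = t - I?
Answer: 125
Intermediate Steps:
S(P) = -1 (S(P) = 2 - 3 = -1)
m(I, t) = -t/3 + I/3 (m(I, t) = -(t - I)/3 = -t/3 + I/3)
U(r) = -3*r**2 (U(r) = 3*(-r**2) = -3*r**2)
U(5)*m(12, 17) = (-3*5**2)*(-1/3*17 + (1/3)*12) = (-3*25)*(-17/3 + 4) = -75*(-5/3) = 125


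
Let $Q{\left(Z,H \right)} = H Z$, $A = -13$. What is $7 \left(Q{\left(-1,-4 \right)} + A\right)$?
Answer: $-63$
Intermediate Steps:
$7 \left(Q{\left(-1,-4 \right)} + A\right) = 7 \left(\left(-4\right) \left(-1\right) - 13\right) = 7 \left(4 - 13\right) = 7 \left(-9\right) = -63$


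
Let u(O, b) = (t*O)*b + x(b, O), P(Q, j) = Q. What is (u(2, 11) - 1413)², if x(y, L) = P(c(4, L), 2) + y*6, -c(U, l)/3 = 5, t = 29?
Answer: 524176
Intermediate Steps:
c(U, l) = -15 (c(U, l) = -3*5 = -15)
x(y, L) = -15 + 6*y (x(y, L) = -15 + y*6 = -15 + 6*y)
u(O, b) = -15 + 6*b + 29*O*b (u(O, b) = (29*O)*b + (-15 + 6*b) = 29*O*b + (-15 + 6*b) = -15 + 6*b + 29*O*b)
(u(2, 11) - 1413)² = ((-15 + 6*11 + 29*2*11) - 1413)² = ((-15 + 66 + 638) - 1413)² = (689 - 1413)² = (-724)² = 524176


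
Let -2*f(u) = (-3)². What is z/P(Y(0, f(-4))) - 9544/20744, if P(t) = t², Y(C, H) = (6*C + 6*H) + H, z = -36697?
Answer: -385356301/10291617 ≈ -37.444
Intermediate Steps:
f(u) = -9/2 (f(u) = -½*(-3)² = -½*9 = -9/2)
Y(C, H) = 6*C + 7*H
z/P(Y(0, f(-4))) - 9544/20744 = -36697/(6*0 + 7*(-9/2))² - 9544/20744 = -36697/(0 - 63/2)² - 9544*1/20744 = -36697/((-63/2)²) - 1193/2593 = -36697/3969/4 - 1193/2593 = -36697*4/3969 - 1193/2593 = -146788/3969 - 1193/2593 = -385356301/10291617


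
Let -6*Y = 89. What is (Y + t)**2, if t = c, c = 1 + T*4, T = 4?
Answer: 169/36 ≈ 4.6944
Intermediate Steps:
c = 17 (c = 1 + 4*4 = 1 + 16 = 17)
Y = -89/6 (Y = -1/6*89 = -89/6 ≈ -14.833)
t = 17
(Y + t)**2 = (-89/6 + 17)**2 = (13/6)**2 = 169/36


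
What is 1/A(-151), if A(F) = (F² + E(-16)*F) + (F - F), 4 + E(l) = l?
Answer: 1/25821 ≈ 3.8728e-5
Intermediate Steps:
E(l) = -4 + l
A(F) = F² - 20*F (A(F) = (F² + (-4 - 16)*F) + (F - F) = (F² - 20*F) + 0 = F² - 20*F)
1/A(-151) = 1/(-151*(-20 - 151)) = 1/(-151*(-171)) = 1/25821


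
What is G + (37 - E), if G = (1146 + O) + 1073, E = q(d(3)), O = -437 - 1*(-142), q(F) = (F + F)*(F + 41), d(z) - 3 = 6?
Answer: 1061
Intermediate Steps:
d(z) = 9 (d(z) = 3 + 6 = 9)
q(F) = 2*F*(41 + F) (q(F) = (2*F)*(41 + F) = 2*F*(41 + F))
O = -295 (O = -437 + 142 = -295)
E = 900 (E = 2*9*(41 + 9) = 2*9*50 = 900)
G = 1924 (G = (1146 - 295) + 1073 = 851 + 1073 = 1924)
G + (37 - E) = 1924 + (37 - 1*900) = 1924 + (37 - 900) = 1924 - 863 = 1061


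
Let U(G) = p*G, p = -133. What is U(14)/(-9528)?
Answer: 931/4764 ≈ 0.19542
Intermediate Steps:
U(G) = -133*G
U(14)/(-9528) = -133*14/(-9528) = -1862*(-1/9528) = 931/4764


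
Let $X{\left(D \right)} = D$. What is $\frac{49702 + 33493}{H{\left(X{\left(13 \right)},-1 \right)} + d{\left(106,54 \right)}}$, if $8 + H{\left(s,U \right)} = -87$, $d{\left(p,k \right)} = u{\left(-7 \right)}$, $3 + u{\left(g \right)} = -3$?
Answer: $- \frac{83195}{101} \approx -823.71$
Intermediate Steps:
$u{\left(g \right)} = -6$ ($u{\left(g \right)} = -3 - 3 = -6$)
$d{\left(p,k \right)} = -6$
$H{\left(s,U \right)} = -95$ ($H{\left(s,U \right)} = -8 - 87 = -95$)
$\frac{49702 + 33493}{H{\left(X{\left(13 \right)},-1 \right)} + d{\left(106,54 \right)}} = \frac{49702 + 33493}{-95 - 6} = \frac{83195}{-101} = 83195 \left(- \frac{1}{101}\right) = - \frac{83195}{101}$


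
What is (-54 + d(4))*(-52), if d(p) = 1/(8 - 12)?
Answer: 2821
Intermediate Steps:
d(p) = -¼ (d(p) = 1/(-4) = -¼)
(-54 + d(4))*(-52) = (-54 - ¼)*(-52) = -217/4*(-52) = 2821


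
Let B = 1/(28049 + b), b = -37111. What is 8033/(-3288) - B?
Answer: -36395879/14897928 ≈ -2.4430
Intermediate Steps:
B = -1/9062 (B = 1/(28049 - 37111) = 1/(-9062) = -1/9062 ≈ -0.00011035)
8033/(-3288) - B = 8033/(-3288) - 1*(-1/9062) = 8033*(-1/3288) + 1/9062 = -8033/3288 + 1/9062 = -36395879/14897928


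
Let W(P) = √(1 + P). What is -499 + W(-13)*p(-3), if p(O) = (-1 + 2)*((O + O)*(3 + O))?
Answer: -499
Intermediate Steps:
p(O) = 2*O*(3 + O) (p(O) = 1*((2*O)*(3 + O)) = 1*(2*O*(3 + O)) = 2*O*(3 + O))
-499 + W(-13)*p(-3) = -499 + √(1 - 13)*(2*(-3)*(3 - 3)) = -499 + √(-12)*(2*(-3)*0) = -499 + (2*I*√3)*0 = -499 + 0 = -499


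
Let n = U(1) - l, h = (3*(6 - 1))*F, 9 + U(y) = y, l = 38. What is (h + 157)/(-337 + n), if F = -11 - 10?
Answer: 158/383 ≈ 0.41253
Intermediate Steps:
U(y) = -9 + y
F = -21
h = -315 (h = (3*(6 - 1))*(-21) = (3*5)*(-21) = 15*(-21) = -315)
n = -46 (n = (-9 + 1) - 1*38 = -8 - 38 = -46)
(h + 157)/(-337 + n) = (-315 + 157)/(-337 - 46) = -158/(-383) = -158*(-1/383) = 158/383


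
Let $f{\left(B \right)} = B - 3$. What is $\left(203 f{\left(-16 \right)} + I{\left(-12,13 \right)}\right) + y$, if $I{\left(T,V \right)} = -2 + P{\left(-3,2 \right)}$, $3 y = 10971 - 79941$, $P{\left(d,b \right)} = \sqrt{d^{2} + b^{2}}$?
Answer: $-26849 + \sqrt{13} \approx -26845.0$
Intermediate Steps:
$f{\left(B \right)} = -3 + B$
$P{\left(d,b \right)} = \sqrt{b^{2} + d^{2}}$
$y = -22990$ ($y = \frac{10971 - 79941}{3} = \frac{1}{3} \left(-68970\right) = -22990$)
$I{\left(T,V \right)} = -2 + \sqrt{13}$ ($I{\left(T,V \right)} = -2 + \sqrt{2^{2} + \left(-3\right)^{2}} = -2 + \sqrt{4 + 9} = -2 + \sqrt{13}$)
$\left(203 f{\left(-16 \right)} + I{\left(-12,13 \right)}\right) + y = \left(203 \left(-3 - 16\right) - \left(2 - \sqrt{13}\right)\right) - 22990 = \left(203 \left(-19\right) - \left(2 - \sqrt{13}\right)\right) - 22990 = \left(-3857 - \left(2 - \sqrt{13}\right)\right) - 22990 = \left(-3859 + \sqrt{13}\right) - 22990 = -26849 + \sqrt{13}$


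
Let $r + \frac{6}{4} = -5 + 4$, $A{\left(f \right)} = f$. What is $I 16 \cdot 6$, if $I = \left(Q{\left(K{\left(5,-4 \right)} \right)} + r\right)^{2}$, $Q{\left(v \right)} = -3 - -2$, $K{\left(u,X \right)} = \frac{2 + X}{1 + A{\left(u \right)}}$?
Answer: $1176$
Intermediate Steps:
$K{\left(u,X \right)} = \frac{2 + X}{1 + u}$
$Q{\left(v \right)} = -1$ ($Q{\left(v \right)} = -3 + 2 = -1$)
$r = - \frac{5}{2}$ ($r = - \frac{3}{2} + \left(-5 + 4\right) = - \frac{3}{2} - 1 = - \frac{5}{2} \approx -2.5$)
$I = \frac{49}{4}$ ($I = \left(-1 - \frac{5}{2}\right)^{2} = \left(- \frac{7}{2}\right)^{2} = \frac{49}{4} \approx 12.25$)
$I 16 \cdot 6 = \frac{49}{4} \cdot 16 \cdot 6 = 196 \cdot 6 = 1176$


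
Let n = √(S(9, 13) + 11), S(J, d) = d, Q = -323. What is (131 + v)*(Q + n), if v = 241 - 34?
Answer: -109174 + 676*√6 ≈ -1.0752e+5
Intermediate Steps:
v = 207
n = 2*√6 (n = √(13 + 11) = √24 = 2*√6 ≈ 4.8990)
(131 + v)*(Q + n) = (131 + 207)*(-323 + 2*√6) = 338*(-323 + 2*√6) = -109174 + 676*√6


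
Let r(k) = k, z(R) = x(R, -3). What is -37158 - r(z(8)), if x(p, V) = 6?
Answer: -37164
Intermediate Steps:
z(R) = 6
-37158 - r(z(8)) = -37158 - 1*6 = -37158 - 6 = -37164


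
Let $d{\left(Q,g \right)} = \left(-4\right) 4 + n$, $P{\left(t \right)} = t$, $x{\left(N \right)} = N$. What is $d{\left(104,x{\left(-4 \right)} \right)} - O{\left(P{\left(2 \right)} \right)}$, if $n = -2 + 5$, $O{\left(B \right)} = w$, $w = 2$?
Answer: $-15$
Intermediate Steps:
$O{\left(B \right)} = 2$
$n = 3$
$d{\left(Q,g \right)} = -13$ ($d{\left(Q,g \right)} = \left(-4\right) 4 + 3 = -16 + 3 = -13$)
$d{\left(104,x{\left(-4 \right)} \right)} - O{\left(P{\left(2 \right)} \right)} = -13 - 2 = -15$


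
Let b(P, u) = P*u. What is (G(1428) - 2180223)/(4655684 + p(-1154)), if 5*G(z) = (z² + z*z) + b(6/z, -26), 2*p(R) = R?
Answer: -811906906/2769788665 ≈ -0.29313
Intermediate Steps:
p(R) = R/2
G(z) = -156/(5*z) + 2*z²/5 (G(z) = ((z² + z*z) + (6/z)*(-26))/5 = ((z² + z²) - 156/z)/5 = (2*z² - 156/z)/5 = (-156/z + 2*z²)/5 = -156/(5*z) + 2*z²/5)
(G(1428) - 2180223)/(4655684 + p(-1154)) = ((⅖)*(-78 + 1428³)/1428 - 2180223)/(4655684 + (½)*(-1154)) = ((⅖)*(1/1428)*(-78 + 2911954752) - 2180223)/(4655684 - 577) = ((⅖)*(1/1428)*2911954674 - 2180223)/4655107 = (485325779/595 - 2180223)*(1/4655107) = -811906906/595*1/4655107 = -811906906/2769788665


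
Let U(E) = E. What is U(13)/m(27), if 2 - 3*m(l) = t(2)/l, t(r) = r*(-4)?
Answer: 1053/62 ≈ 16.984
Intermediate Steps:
t(r) = -4*r
m(l) = ⅔ + 8/(3*l) (m(l) = ⅔ - (-4*2)/(3*l) = ⅔ - (-8)/(3*l) = ⅔ + 8/(3*l))
U(13)/m(27) = 13/(((⅔)*(4 + 27)/27)) = 13/(((⅔)*(1/27)*31)) = 13/(62/81) = 13*(81/62) = 1053/62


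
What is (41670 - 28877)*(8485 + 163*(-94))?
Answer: -87465741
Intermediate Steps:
(41670 - 28877)*(8485 + 163*(-94)) = 12793*(8485 - 15322) = 12793*(-6837) = -87465741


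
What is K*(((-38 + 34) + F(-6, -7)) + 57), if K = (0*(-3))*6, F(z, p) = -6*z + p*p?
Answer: 0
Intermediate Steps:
F(z, p) = p**2 - 6*z (F(z, p) = -6*z + p**2 = p**2 - 6*z)
K = 0 (K = 0*6 = 0)
K*(((-38 + 34) + F(-6, -7)) + 57) = 0*(((-38 + 34) + ((-7)**2 - 6*(-6))) + 57) = 0*((-4 + (49 + 36)) + 57) = 0*((-4 + 85) + 57) = 0*(81 + 57) = 0*138 = 0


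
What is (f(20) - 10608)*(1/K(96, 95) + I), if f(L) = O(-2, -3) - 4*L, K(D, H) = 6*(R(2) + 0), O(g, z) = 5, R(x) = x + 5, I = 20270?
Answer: -3031625301/14 ≈ -2.1654e+8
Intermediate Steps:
R(x) = 5 + x
K(D, H) = 42 (K(D, H) = 6*((5 + 2) + 0) = 6*(7 + 0) = 6*7 = 42)
f(L) = 5 - 4*L
(f(20) - 10608)*(1/K(96, 95) + I) = ((5 - 4*20) - 10608)*(1/42 + 20270) = ((5 - 80) - 10608)*(1/42 + 20270) = (-75 - 10608)*(851341/42) = -10683*851341/42 = -3031625301/14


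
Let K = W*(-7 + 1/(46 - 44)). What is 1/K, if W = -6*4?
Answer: 1/156 ≈ 0.0064103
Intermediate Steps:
W = -24
K = 156 (K = -24*(-7 + 1/(46 - 44)) = -24*(-7 + 1/2) = -24*(-7 + ½) = -24*(-13/2) = 156)
1/K = 1/156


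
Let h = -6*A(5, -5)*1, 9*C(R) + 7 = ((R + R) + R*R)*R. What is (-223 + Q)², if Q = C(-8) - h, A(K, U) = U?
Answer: 7118224/81 ≈ 87879.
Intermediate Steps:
C(R) = -7/9 + R*(R² + 2*R)/9 (C(R) = -7/9 + (((R + R) + R*R)*R)/9 = -7/9 + ((2*R + R²)*R)/9 = -7/9 + ((R² + 2*R)*R)/9 = -7/9 + (R*(R² + 2*R))/9 = -7/9 + R*(R² + 2*R)/9)
h = 30 (h = -6*(-5)*1 = 30*1 = 30)
Q = -661/9 (Q = (-7/9 + (⅑)*(-8)³ + (2/9)*(-8)²) - 1*30 = (-7/9 + (⅑)*(-512) + (2/9)*64) - 30 = (-7/9 - 512/9 + 128/9) - 30 = -391/9 - 30 = -661/9 ≈ -73.444)
(-223 + Q)² = (-223 - 661/9)² = (-2668/9)² = 7118224/81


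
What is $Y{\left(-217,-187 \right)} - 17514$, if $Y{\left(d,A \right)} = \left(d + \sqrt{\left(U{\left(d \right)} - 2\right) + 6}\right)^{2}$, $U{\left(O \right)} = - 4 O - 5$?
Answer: $30442 - 7378 \sqrt{3} \approx 17663.0$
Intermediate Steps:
$U{\left(O \right)} = -5 - 4 O$
$Y{\left(d,A \right)} = \left(d + \sqrt{-1 - 4 d}\right)^{2}$ ($Y{\left(d,A \right)} = \left(d + \sqrt{\left(\left(-5 - 4 d\right) - 2\right) + 6}\right)^{2} = \left(d + \sqrt{\left(-7 - 4 d\right) + 6}\right)^{2} = \left(d + \sqrt{-1 - 4 d}\right)^{2}$)
$Y{\left(-217,-187 \right)} - 17514 = \left(-217 + \sqrt{-1 - -868}\right)^{2} - 17514 = \left(-217 + \sqrt{-1 + 868}\right)^{2} - 17514 = \left(-217 + \sqrt{867}\right)^{2} - 17514 = \left(-217 + 17 \sqrt{3}\right)^{2} - 17514 = -17514 + \left(-217 + 17 \sqrt{3}\right)^{2}$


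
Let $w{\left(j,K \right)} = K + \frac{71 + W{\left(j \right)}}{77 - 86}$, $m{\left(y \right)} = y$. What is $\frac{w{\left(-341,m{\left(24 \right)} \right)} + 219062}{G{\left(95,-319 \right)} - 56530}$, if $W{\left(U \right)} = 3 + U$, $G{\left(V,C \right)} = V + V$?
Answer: $- \frac{657347}{169020} \approx -3.8892$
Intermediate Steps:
$G{\left(V,C \right)} = 2 V$
$w{\left(j,K \right)} = - \frac{74}{9} + K - \frac{j}{9}$ ($w{\left(j,K \right)} = K + \frac{71 + \left(3 + j\right)}{77 - 86} = K + \frac{74 + j}{-9} = K + \left(74 + j\right) \left(- \frac{1}{9}\right) = K - \left(\frac{74}{9} + \frac{j}{9}\right) = - \frac{74}{9} + K - \frac{j}{9}$)
$\frac{w{\left(-341,m{\left(24 \right)} \right)} + 219062}{G{\left(95,-319 \right)} - 56530} = \frac{\left(- \frac{74}{9} + 24 - - \frac{341}{9}\right) + 219062}{2 \cdot 95 - 56530} = \frac{\left(- \frac{74}{9} + 24 + \frac{341}{9}\right) + 219062}{190 - 56530} = \frac{\frac{161}{3} + 219062}{-56340} = \frac{657347}{3} \left(- \frac{1}{56340}\right) = - \frac{657347}{169020}$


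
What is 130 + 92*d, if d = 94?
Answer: 8778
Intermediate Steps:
130 + 92*d = 130 + 92*94 = 130 + 8648 = 8778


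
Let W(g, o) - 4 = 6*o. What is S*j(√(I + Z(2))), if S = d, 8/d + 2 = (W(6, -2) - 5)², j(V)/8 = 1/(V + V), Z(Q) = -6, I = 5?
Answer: -32*I/167 ≈ -0.19162*I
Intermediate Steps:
W(g, o) = 4 + 6*o
j(V) = 4/V (j(V) = 8/(V + V) = 8/((2*V)) = 8*(1/(2*V)) = 4/V)
d = 8/167 (d = 8/(-2 + ((4 + 6*(-2)) - 5)²) = 8/(-2 + ((4 - 12) - 5)²) = 8/(-2 + (-8 - 5)²) = 8/(-2 + (-13)²) = 8/(-2 + 169) = 8/167 ≈ 0.047904)
S = 8/167 ≈ 0.047904
S*j(√(I + Z(2))) = 8*(4/(√(5 - 6)))/167 = 8*(4/(√(-1)))/167 = 8*(4/I)/167 = 8*(4*(-I))/167 = 8*(-4*I)/167 = -32*I/167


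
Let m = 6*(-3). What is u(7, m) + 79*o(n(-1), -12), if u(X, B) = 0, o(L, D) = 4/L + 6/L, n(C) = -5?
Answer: -158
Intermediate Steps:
o(L, D) = 10/L
m = -18
u(7, m) + 79*o(n(-1), -12) = 0 + 79*(10/(-5)) = 0 + 79*(10*(-⅕)) = 0 + 79*(-2) = 0 - 158 = -158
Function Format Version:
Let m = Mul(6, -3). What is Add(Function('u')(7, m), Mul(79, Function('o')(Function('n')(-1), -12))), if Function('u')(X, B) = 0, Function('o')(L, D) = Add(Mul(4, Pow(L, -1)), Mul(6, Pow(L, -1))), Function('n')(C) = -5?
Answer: -158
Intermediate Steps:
Function('o')(L, D) = Mul(10, Pow(L, -1))
m = -18
Add(Function('u')(7, m), Mul(79, Function('o')(Function('n')(-1), -12))) = Add(0, Mul(79, Mul(10, Pow(-5, -1)))) = Add(0, Mul(79, Mul(10, Rational(-1, 5)))) = Add(0, Mul(79, -2)) = Add(0, -158) = -158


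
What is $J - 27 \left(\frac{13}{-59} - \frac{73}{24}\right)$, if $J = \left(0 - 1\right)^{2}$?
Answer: $\frac{42043}{472} \approx 89.074$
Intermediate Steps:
$J = 1$ ($J = \left(-1\right)^{2} = 1$)
$J - 27 \left(\frac{13}{-59} - \frac{73}{24}\right) = 1 - 27 \left(\frac{13}{-59} - \frac{73}{24}\right) = 1 - 27 \left(13 \left(- \frac{1}{59}\right) - \frac{73}{24}\right) = 1 - 27 \left(- \frac{13}{59} - \frac{73}{24}\right) = 1 - - \frac{41571}{472} = 1 + \frac{41571}{472} = \frac{42043}{472}$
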